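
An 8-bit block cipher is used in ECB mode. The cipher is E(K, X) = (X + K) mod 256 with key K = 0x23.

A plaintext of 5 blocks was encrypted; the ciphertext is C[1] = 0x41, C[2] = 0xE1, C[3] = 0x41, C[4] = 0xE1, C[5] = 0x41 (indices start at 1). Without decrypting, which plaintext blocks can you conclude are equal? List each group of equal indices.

ECB encrypts each block independently with the same key, so equal ciphertext blocks imply equal plaintext blocks.
C[1] = C[3] = C[5] = 0x41, so P[1] = P[3] = P[5].
C[2] = C[4] = 0xE1, so P[2] = P[4].

P[1] = P[3] = P[5]; P[2] = P[4]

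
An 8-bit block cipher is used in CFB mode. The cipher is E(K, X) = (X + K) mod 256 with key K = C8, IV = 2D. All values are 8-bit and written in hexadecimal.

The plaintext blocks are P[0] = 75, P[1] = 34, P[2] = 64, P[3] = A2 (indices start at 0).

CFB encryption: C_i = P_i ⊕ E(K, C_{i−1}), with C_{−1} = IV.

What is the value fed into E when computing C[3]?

20

C[0]: E(K, 2D) = F5; 75 ⊕ F5 = 80.
C[1]: E(K, 80) = 48; 34 ⊕ 48 = 7C.
C[2]: E(K, 7C) = 44; 64 ⊕ 44 = 20.
C[3]: E(K, 20) = E8; A2 ⊕ E8 = 4A.
So the input to E for block [3] is 20.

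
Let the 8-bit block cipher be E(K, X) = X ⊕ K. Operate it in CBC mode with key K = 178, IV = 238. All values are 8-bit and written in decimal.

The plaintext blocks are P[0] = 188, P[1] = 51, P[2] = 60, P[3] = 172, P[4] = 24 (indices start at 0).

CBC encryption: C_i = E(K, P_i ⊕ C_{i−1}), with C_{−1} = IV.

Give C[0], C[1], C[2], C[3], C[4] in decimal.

C[0]: P[0] ⊕ 238 = 82; E(K, 82) = 224.
C[1]: P[1] ⊕ 224 = 211; E(K, 211) = 97.
C[2]: P[2] ⊕ 97 = 93; E(K, 93) = 239.
C[3]: P[3] ⊕ 239 = 67; E(K, 67) = 241.
C[4]: P[4] ⊕ 241 = 233; E(K, 233) = 91.

C[0] = 224, C[1] = 97, C[2] = 239, C[3] = 241, C[4] = 91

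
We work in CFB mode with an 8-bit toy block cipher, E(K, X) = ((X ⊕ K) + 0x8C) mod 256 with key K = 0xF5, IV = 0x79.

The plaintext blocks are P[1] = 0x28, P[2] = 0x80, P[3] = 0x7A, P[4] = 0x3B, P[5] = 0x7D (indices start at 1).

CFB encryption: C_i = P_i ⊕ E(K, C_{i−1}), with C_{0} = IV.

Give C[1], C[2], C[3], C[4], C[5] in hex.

C[1]: E(K, 0x79) = 0x18; 0x28 ⊕ 0x18 = 0x30.
C[2]: E(K, 0x30) = 0x51; 0x80 ⊕ 0x51 = 0xD1.
C[3]: E(K, 0xD1) = 0xB0; 0x7A ⊕ 0xB0 = 0xCA.
C[4]: E(K, 0xCA) = 0xCB; 0x3B ⊕ 0xCB = 0xF0.
C[5]: E(K, 0xF0) = 0x91; 0x7D ⊕ 0x91 = 0xEC.

C[1] = 0x30, C[2] = 0xD1, C[3] = 0xCA, C[4] = 0xF0, C[5] = 0xEC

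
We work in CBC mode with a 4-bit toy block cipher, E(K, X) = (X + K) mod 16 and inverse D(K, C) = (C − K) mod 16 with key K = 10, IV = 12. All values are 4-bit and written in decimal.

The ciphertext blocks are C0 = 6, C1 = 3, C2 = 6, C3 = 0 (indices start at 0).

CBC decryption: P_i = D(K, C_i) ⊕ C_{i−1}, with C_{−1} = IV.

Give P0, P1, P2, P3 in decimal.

P0: D(K, 6) = 12; 12 ⊕ 12 = 0.
P1: D(K, 3) = 9; 9 ⊕ 6 = 15.
P2: D(K, 6) = 12; 12 ⊕ 3 = 15.
P3: D(K, 0) = 6; 6 ⊕ 6 = 0.

P0 = 0, P1 = 15, P2 = 15, P3 = 0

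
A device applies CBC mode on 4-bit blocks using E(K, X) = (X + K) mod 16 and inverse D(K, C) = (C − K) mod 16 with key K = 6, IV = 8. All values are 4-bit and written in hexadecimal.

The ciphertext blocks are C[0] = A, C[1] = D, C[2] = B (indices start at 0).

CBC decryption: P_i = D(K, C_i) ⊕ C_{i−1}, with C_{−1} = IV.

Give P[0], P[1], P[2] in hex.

P[0]: D(K, A) = 4; 4 ⊕ 8 = C.
P[1]: D(K, D) = 7; 7 ⊕ A = D.
P[2]: D(K, B) = 5; 5 ⊕ D = 8.

P[0] = C, P[1] = D, P[2] = 8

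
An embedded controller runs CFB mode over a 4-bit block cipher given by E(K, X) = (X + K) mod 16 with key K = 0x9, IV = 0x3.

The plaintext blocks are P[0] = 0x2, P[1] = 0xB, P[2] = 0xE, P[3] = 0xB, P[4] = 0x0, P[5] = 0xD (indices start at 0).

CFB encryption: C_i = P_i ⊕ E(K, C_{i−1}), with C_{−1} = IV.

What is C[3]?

C[0]: E(K, 0x3) = 0xC; 0x2 ⊕ 0xC = 0xE.
C[1]: E(K, 0xE) = 0x7; 0xB ⊕ 0x7 = 0xC.
C[2]: E(K, 0xC) = 0x5; 0xE ⊕ 0x5 = 0xB.
C[3]: E(K, 0xB) = 0x4; 0xB ⊕ 0x4 = 0xF.

C[3] = 0xF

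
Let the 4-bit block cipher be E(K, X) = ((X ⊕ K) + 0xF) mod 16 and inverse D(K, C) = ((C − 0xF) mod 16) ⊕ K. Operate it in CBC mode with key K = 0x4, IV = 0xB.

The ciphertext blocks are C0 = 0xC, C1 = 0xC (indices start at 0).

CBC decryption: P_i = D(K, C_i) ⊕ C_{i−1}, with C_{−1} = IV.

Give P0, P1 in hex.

P0: D(K, 0xC) = 0x9; 0x9 ⊕ 0xB = 0x2.
P1: D(K, 0xC) = 0x9; 0x9 ⊕ 0xC = 0x5.

P0 = 0x2, P1 = 0x5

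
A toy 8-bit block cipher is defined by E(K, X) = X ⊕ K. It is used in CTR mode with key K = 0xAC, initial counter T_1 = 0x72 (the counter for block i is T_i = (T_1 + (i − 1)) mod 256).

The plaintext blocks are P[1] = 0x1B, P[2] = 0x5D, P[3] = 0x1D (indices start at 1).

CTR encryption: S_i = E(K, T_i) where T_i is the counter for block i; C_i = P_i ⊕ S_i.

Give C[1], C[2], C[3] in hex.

C[1]: T = 0x72, S = E(K, T) = 0xDE; 0x1B ⊕ 0xDE = 0xC5.
C[2]: T = 0x73, S = E(K, T) = 0xDF; 0x5D ⊕ 0xDF = 0x82.
C[3]: T = 0x74, S = E(K, T) = 0xD8; 0x1D ⊕ 0xD8 = 0xC5.

C[1] = 0xC5, C[2] = 0x82, C[3] = 0xC5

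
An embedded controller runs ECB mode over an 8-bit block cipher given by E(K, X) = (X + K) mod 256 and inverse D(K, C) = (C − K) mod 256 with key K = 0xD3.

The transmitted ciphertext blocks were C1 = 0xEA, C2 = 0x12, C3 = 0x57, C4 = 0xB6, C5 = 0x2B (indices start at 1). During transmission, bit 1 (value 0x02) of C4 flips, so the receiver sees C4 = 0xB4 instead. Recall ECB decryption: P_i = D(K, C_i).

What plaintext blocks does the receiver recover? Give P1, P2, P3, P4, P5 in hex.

P1 = 0x17, P2 = 0x3F, P3 = 0x84, P4 = 0xE1, P5 = 0x58

Only C4 changed, to 0xB4. In ECB, a change in C_i affects only P_i. Decrypting the received ciphertext:
P1: D(K, 0xEA) = 0x17.
P2: D(K, 0x12) = 0x3F.
P3: D(K, 0x57) = 0x84.
P4: D(K, 0xB4) = 0xE1.
P5: D(K, 0x2B) = 0x58.
Blocks that differ from the original plaintext: P4.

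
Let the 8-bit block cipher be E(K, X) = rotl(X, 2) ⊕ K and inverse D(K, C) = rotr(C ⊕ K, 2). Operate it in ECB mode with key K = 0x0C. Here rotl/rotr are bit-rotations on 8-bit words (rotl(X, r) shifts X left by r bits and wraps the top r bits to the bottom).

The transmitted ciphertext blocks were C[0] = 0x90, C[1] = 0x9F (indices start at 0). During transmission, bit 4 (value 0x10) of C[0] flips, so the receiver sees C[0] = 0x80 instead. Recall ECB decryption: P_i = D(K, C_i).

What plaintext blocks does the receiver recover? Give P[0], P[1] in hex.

P[0] = 0x23, P[1] = 0xE4

Only C[0] changed, to 0x80. In ECB, a change in C_i affects only P_i. Decrypting the received ciphertext:
P[0]: D(K, 0x80) = 0x23.
P[1]: D(K, 0x9F) = 0xE4.
Blocks that differ from the original plaintext: P[0].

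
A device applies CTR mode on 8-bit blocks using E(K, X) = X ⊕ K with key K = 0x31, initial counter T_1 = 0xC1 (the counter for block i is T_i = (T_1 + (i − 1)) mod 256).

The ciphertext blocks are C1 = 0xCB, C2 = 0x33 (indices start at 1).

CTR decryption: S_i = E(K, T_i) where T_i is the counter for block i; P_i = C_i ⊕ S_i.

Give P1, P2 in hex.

P1 = 0x3B, P2 = 0xC0

P1: T = 0xC1, S = E(K, T) = 0xF0; 0xCB ⊕ 0xF0 = 0x3B.
P2: T = 0xC2, S = E(K, T) = 0xF3; 0x33 ⊕ 0xF3 = 0xC0.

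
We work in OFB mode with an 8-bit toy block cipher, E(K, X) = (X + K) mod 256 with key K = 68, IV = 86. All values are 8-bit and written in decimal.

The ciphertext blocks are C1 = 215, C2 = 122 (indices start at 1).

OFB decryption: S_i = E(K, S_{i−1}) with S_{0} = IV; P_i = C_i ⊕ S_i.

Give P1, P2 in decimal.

P1 = 77, P2 = 164

P1: S = E(K, 86) = 154; 215 ⊕ 154 = 77.
P2: S = E(K, 154) = 222; 122 ⊕ 222 = 164.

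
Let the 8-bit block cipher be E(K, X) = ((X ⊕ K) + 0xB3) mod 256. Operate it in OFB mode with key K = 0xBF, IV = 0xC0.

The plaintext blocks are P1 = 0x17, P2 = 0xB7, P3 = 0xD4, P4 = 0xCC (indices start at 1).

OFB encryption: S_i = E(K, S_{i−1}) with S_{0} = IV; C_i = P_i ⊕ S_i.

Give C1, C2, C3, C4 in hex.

C1: S = E(K, 0xC0) = 0x32; 0x17 ⊕ 0x32 = 0x25.
C2: S = E(K, 0x32) = 0x40; 0xB7 ⊕ 0x40 = 0xF7.
C3: S = E(K, 0x40) = 0xB2; 0xD4 ⊕ 0xB2 = 0x66.
C4: S = E(K, 0xB2) = 0xC0; 0xCC ⊕ 0xC0 = 0x0C.

C1 = 0x25, C2 = 0xF7, C3 = 0x66, C4 = 0x0C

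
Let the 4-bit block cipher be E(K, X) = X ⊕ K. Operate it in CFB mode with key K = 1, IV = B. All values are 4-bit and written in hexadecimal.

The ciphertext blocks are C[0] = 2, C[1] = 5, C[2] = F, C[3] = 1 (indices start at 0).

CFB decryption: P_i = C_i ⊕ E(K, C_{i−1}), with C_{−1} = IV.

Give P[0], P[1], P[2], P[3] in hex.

P[0]: E(K, B) = A; 2 ⊕ A = 8.
P[1]: E(K, 2) = 3; 5 ⊕ 3 = 6.
P[2]: E(K, 5) = 4; F ⊕ 4 = B.
P[3]: E(K, F) = E; 1 ⊕ E = F.

P[0] = 8, P[1] = 6, P[2] = B, P[3] = F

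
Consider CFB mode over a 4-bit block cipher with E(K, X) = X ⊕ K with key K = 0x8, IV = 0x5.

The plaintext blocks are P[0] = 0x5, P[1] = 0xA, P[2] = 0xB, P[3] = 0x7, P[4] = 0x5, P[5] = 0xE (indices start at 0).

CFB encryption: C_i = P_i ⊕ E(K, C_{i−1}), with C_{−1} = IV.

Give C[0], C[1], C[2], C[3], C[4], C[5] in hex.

C[0]: E(K, 0x5) = 0xD; 0x5 ⊕ 0xD = 0x8.
C[1]: E(K, 0x8) = 0x0; 0xA ⊕ 0x0 = 0xA.
C[2]: E(K, 0xA) = 0x2; 0xB ⊕ 0x2 = 0x9.
C[3]: E(K, 0x9) = 0x1; 0x7 ⊕ 0x1 = 0x6.
C[4]: E(K, 0x6) = 0xE; 0x5 ⊕ 0xE = 0xB.
C[5]: E(K, 0xB) = 0x3; 0xE ⊕ 0x3 = 0xD.

C[0] = 0x8, C[1] = 0xA, C[2] = 0x9, C[3] = 0x6, C[4] = 0xB, C[5] = 0xD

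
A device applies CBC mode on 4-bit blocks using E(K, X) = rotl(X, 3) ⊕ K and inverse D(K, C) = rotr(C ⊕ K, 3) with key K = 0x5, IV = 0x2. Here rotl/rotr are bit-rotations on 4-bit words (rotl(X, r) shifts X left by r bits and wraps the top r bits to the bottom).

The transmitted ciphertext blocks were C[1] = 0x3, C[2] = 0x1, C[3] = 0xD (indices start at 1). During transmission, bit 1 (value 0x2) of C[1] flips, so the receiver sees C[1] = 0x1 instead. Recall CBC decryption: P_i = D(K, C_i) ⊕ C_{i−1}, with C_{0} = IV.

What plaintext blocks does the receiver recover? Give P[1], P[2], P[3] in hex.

P[1] = 0xA, P[2] = 0x9, P[3] = 0x0

Only C[1] changed, to 0x1. In CBC, a change in C_i garbles P_i and flips the same bit in P_{i+1}. Decrypting the received ciphertext:
P[1]: D(K, 0x1) = 0x8; 0x8 ⊕ 0x2 = 0xA.
P[2]: D(K, 0x1) = 0x8; 0x8 ⊕ 0x1 = 0x9.
P[3]: D(K, 0xD) = 0x1; 0x1 ⊕ 0x1 = 0x0.
Blocks that differ from the original plaintext: P[1], P[2].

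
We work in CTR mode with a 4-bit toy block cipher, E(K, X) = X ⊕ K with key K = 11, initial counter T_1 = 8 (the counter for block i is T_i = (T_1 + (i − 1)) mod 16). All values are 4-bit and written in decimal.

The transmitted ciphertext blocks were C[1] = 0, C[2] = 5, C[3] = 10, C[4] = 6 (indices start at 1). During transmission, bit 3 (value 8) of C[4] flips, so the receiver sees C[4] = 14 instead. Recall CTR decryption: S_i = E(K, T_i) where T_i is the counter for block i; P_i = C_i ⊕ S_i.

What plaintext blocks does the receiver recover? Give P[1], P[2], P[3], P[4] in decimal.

Only C[4] changed, to 14. In CTR, a change in C_i flips the same bit in P_i only; the keystream is unaffected. Decrypting the received ciphertext:
P[1]: T = 8, S = E(K, T) = 3; 0 ⊕ 3 = 3.
P[2]: T = 9, S = E(K, T) = 2; 5 ⊕ 2 = 7.
P[3]: T = 10, S = E(K, T) = 1; 10 ⊕ 1 = 11.
P[4]: T = 11, S = E(K, T) = 0; 14 ⊕ 0 = 14.
Blocks that differ from the original plaintext: P[4].

P[1] = 3, P[2] = 7, P[3] = 11, P[4] = 14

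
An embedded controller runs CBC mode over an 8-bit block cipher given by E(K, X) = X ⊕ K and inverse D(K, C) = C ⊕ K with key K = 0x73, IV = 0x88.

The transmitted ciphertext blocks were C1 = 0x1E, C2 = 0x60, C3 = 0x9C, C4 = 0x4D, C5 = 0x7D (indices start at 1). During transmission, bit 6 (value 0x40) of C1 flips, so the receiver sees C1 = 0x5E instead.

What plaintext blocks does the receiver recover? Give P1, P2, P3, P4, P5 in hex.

P1 = 0xA5, P2 = 0x4D, P3 = 0x8F, P4 = 0xA2, P5 = 0x43

CBC decryption: P_i = D(K, C_i) ⊕ C_{i−1}, with C_{0} = IV.
Only C1 changed, to 0x5E. In CBC, a change in C_i garbles P_i and flips the same bit in P_{i+1}. Decrypting the received ciphertext:
P1: D(K, 0x5E) = 0x2D; 0x2D ⊕ 0x88 = 0xA5.
P2: D(K, 0x60) = 0x13; 0x13 ⊕ 0x5E = 0x4D.
P3: D(K, 0x9C) = 0xEF; 0xEF ⊕ 0x60 = 0x8F.
P4: D(K, 0x4D) = 0x3E; 0x3E ⊕ 0x9C = 0xA2.
P5: D(K, 0x7D) = 0x0E; 0x0E ⊕ 0x4D = 0x43.
Blocks that differ from the original plaintext: P1, P2.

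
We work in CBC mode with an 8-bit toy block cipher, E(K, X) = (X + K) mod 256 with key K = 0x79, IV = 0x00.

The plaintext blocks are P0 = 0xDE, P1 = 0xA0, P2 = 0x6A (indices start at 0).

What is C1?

CBC encryption: C_i = E(K, P_i ⊕ C_{i−1}), with C_{−1} = IV.
C0: P0 ⊕ 0x00 = 0xDE; E(K, 0xDE) = 0x57.
C1: P1 ⊕ 0x57 = 0xF7; E(K, 0xF7) = 0x70.

C1 = 0x70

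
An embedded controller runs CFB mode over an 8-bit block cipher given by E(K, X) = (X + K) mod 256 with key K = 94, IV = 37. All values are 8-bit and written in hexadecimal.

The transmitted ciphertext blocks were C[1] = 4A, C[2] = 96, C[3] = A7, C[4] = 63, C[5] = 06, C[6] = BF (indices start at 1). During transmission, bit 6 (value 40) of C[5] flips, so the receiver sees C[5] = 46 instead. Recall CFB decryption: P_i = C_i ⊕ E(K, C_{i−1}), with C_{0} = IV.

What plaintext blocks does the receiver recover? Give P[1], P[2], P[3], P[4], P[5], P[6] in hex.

P[1] = 81, P[2] = 48, P[3] = 8D, P[4] = 58, P[5] = B1, P[6] = 65

Only C[5] changed, to 46. In CFB, a change in C_i flips the same bit in P_i and garbles P_{i+1}. Decrypting the received ciphertext:
P[1]: E(K, 37) = CB; 4A ⊕ CB = 81.
P[2]: E(K, 4A) = DE; 96 ⊕ DE = 48.
P[3]: E(K, 96) = 2A; A7 ⊕ 2A = 8D.
P[4]: E(K, A7) = 3B; 63 ⊕ 3B = 58.
P[5]: E(K, 63) = F7; 46 ⊕ F7 = B1.
P[6]: E(K, 46) = DA; BF ⊕ DA = 65.
Blocks that differ from the original plaintext: P[5], P[6].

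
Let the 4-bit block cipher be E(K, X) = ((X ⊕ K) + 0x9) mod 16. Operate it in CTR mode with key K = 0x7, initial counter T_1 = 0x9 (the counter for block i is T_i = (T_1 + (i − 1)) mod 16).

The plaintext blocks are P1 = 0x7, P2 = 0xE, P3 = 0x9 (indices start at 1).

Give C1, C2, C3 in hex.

C1 = 0x0, C2 = 0x8, C3 = 0xC

CTR encryption: S_i = E(K, T_i) where T_i is the counter for block i; C_i = P_i ⊕ S_i.
C1: T = 0x9, S = E(K, T) = 0x7; 0x7 ⊕ 0x7 = 0x0.
C2: T = 0xA, S = E(K, T) = 0x6; 0xE ⊕ 0x6 = 0x8.
C3: T = 0xB, S = E(K, T) = 0x5; 0x9 ⊕ 0x5 = 0xC.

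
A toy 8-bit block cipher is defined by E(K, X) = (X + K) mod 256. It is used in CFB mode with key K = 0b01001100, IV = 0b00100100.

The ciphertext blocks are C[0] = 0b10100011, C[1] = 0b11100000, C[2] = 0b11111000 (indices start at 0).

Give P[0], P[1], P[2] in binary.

P[0] = 0b11010011, P[1] = 0b00001111, P[2] = 0b11010100

CFB decryption: P_i = C_i ⊕ E(K, C_{i−1}), with C_{−1} = IV.
P[0]: E(K, 0b00100100) = 0b01110000; 0b10100011 ⊕ 0b01110000 = 0b11010011.
P[1]: E(K, 0b10100011) = 0b11101111; 0b11100000 ⊕ 0b11101111 = 0b00001111.
P[2]: E(K, 0b11100000) = 0b00101100; 0b11111000 ⊕ 0b00101100 = 0b11010100.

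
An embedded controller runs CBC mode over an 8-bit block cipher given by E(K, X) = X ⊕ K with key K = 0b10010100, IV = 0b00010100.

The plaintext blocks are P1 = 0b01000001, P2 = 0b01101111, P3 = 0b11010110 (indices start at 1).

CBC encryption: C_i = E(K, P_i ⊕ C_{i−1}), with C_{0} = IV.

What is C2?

C2 = 0b00111010

C1: P1 ⊕ 0b00010100 = 0b01010101; E(K, 0b01010101) = 0b11000001.
C2: P2 ⊕ 0b11000001 = 0b10101110; E(K, 0b10101110) = 0b00111010.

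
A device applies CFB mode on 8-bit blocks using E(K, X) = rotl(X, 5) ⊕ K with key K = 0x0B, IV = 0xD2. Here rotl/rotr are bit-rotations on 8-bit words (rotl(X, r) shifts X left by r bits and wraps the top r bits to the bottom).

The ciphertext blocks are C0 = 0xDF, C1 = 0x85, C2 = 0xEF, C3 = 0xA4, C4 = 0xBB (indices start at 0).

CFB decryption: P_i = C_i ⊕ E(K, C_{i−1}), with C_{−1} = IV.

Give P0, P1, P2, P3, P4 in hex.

P0: E(K, 0xD2) = 0x51; 0xDF ⊕ 0x51 = 0x8E.
P1: E(K, 0xDF) = 0xF0; 0x85 ⊕ 0xF0 = 0x75.
P2: E(K, 0x85) = 0xBB; 0xEF ⊕ 0xBB = 0x54.
P3: E(K, 0xEF) = 0xF6; 0xA4 ⊕ 0xF6 = 0x52.
P4: E(K, 0xA4) = 0x9F; 0xBB ⊕ 0x9F = 0x24.

P0 = 0x8E, P1 = 0x75, P2 = 0x54, P3 = 0x52, P4 = 0x24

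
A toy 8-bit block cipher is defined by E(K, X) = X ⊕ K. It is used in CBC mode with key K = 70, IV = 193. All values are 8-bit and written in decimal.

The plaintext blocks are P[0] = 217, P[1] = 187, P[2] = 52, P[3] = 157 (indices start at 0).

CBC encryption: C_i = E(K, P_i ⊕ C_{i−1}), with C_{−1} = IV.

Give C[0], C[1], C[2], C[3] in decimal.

C[0] = 94, C[1] = 163, C[2] = 209, C[3] = 10

C[0]: P[0] ⊕ 193 = 24; E(K, 24) = 94.
C[1]: P[1] ⊕ 94 = 229; E(K, 229) = 163.
C[2]: P[2] ⊕ 163 = 151; E(K, 151) = 209.
C[3]: P[3] ⊕ 209 = 76; E(K, 76) = 10.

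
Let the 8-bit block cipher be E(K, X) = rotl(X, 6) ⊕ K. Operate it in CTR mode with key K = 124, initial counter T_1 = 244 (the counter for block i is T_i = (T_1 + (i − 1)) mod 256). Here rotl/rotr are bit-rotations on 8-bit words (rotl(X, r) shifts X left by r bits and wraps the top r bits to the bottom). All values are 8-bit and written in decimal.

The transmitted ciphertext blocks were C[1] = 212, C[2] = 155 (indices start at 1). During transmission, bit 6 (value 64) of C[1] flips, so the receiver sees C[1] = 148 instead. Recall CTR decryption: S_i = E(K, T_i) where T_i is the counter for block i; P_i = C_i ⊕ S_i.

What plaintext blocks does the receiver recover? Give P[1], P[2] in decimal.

Only C[1] changed, to 148. In CTR, a change in C_i flips the same bit in P_i only; the keystream is unaffected. Decrypting the received ciphertext:
P[1]: T = 244, S = E(K, T) = 65; 148 ⊕ 65 = 213.
P[2]: T = 245, S = E(K, T) = 1; 155 ⊕ 1 = 154.
Blocks that differ from the original plaintext: P[1].

P[1] = 213, P[2] = 154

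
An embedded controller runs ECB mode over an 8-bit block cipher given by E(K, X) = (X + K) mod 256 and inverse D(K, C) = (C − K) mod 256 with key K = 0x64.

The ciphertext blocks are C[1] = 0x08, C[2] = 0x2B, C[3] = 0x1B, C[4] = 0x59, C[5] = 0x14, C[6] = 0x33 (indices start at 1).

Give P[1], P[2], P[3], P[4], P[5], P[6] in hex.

ECB decryption: P_i = D(K, C_i).
P[1]: D(K, 0x08) = 0xA4.
P[2]: D(K, 0x2B) = 0xC7.
P[3]: D(K, 0x1B) = 0xB7.
P[4]: D(K, 0x59) = 0xF5.
P[5]: D(K, 0x14) = 0xB0.
P[6]: D(K, 0x33) = 0xCF.

P[1] = 0xA4, P[2] = 0xC7, P[3] = 0xB7, P[4] = 0xF5, P[5] = 0xB0, P[6] = 0xCF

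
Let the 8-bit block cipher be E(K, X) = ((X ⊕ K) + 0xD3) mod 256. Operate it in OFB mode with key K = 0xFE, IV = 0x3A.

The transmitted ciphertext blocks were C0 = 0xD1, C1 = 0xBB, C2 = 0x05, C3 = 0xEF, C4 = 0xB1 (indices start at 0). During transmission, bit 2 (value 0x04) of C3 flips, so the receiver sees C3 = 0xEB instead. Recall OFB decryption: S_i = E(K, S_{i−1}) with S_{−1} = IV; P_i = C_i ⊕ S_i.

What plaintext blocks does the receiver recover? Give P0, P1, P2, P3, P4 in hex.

P0 = 0x46, P1 = 0x87, P2 = 0x90, P3 = 0xD5, P4 = 0x22

Only C3 changed, to 0xEB. In OFB, a change in C_i flips the same bit in P_i only; the keystream is unaffected. Decrypting the received ciphertext:
P0: S = E(K, 0x3A) = 0x97; 0xD1 ⊕ 0x97 = 0x46.
P1: S = E(K, 0x97) = 0x3C; 0xBB ⊕ 0x3C = 0x87.
P2: S = E(K, 0x3C) = 0x95; 0x05 ⊕ 0x95 = 0x90.
P3: S = E(K, 0x95) = 0x3E; 0xEB ⊕ 0x3E = 0xD5.
P4: S = E(K, 0x3E) = 0x93; 0xB1 ⊕ 0x93 = 0x22.
Blocks that differ from the original plaintext: P3.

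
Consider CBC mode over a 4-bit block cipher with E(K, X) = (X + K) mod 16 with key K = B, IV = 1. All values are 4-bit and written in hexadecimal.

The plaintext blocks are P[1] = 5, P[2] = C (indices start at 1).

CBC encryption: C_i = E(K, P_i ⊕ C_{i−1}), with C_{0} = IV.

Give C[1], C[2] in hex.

C[1]: P[1] ⊕ 1 = 4; E(K, 4) = F.
C[2]: P[2] ⊕ F = 3; E(K, 3) = E.

C[1] = F, C[2] = E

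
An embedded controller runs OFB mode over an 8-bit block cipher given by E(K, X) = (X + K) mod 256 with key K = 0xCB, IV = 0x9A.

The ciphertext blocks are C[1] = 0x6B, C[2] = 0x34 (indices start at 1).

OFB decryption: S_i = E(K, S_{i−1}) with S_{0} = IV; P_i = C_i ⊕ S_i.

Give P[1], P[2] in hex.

P[1] = 0x0E, P[2] = 0x04

P[1]: S = E(K, 0x9A) = 0x65; 0x6B ⊕ 0x65 = 0x0E.
P[2]: S = E(K, 0x65) = 0x30; 0x34 ⊕ 0x30 = 0x04.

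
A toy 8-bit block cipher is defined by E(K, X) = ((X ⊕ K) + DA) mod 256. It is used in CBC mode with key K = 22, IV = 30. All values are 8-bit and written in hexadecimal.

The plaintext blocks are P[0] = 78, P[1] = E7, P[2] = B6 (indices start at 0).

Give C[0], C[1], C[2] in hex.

C[0] = 44, C[1] = 5B, C[2] = A9

CBC encryption: C_i = E(K, P_i ⊕ C_{i−1}), with C_{−1} = IV.
C[0]: P[0] ⊕ 30 = 48; E(K, 48) = 44.
C[1]: P[1] ⊕ 44 = A3; E(K, A3) = 5B.
C[2]: P[2] ⊕ 5B = ED; E(K, ED) = A9.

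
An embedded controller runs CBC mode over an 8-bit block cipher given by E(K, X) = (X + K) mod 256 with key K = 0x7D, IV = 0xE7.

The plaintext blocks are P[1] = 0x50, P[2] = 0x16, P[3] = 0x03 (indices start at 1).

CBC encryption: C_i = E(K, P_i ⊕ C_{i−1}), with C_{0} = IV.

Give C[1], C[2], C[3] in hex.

C[1] = 0x34, C[2] = 0x9F, C[3] = 0x19

C[1]: P[1] ⊕ 0xE7 = 0xB7; E(K, 0xB7) = 0x34.
C[2]: P[2] ⊕ 0x34 = 0x22; E(K, 0x22) = 0x9F.
C[3]: P[3] ⊕ 0x9F = 0x9C; E(K, 0x9C) = 0x19.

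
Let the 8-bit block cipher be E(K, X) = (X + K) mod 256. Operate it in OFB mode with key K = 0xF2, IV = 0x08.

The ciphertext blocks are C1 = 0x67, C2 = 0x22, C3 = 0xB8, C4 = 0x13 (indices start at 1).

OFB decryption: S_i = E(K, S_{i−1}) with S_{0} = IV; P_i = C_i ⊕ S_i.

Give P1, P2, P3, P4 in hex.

P1: S = E(K, 0x08) = 0xFA; 0x67 ⊕ 0xFA = 0x9D.
P2: S = E(K, 0xFA) = 0xEC; 0x22 ⊕ 0xEC = 0xCE.
P3: S = E(K, 0xEC) = 0xDE; 0xB8 ⊕ 0xDE = 0x66.
P4: S = E(K, 0xDE) = 0xD0; 0x13 ⊕ 0xD0 = 0xC3.

P1 = 0x9D, P2 = 0xCE, P3 = 0x66, P4 = 0xC3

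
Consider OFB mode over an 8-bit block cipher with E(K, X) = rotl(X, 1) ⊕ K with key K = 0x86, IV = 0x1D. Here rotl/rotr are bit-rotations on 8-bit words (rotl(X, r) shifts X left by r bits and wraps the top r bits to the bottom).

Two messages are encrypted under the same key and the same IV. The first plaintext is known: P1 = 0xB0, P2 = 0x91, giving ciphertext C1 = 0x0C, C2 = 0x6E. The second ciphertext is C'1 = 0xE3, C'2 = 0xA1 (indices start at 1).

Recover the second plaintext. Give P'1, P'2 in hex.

In OFB with a reused IV, both messages share the same keystream S_i, so C_i ⊕ C'_i = P_i ⊕ P'_i and thus P'_i = P_i ⊕ C_i ⊕ C'_i.
P'1: 0xB0 ⊕ 0x0C ⊕ 0xE3 = 0x5F.
P'2: 0x91 ⊕ 0x6E ⊕ 0xA1 = 0x5E.

P'1 = 0x5F, P'2 = 0x5E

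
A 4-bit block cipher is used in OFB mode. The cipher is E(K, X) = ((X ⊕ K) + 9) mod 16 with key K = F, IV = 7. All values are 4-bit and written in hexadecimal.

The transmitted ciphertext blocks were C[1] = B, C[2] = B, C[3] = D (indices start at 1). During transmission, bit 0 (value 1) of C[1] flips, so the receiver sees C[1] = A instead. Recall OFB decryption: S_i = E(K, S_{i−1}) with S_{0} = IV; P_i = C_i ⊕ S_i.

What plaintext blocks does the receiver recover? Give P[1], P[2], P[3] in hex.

P[1] = B, P[2] = C, P[3] = C

Only C[1] changed, to A. In OFB, a change in C_i flips the same bit in P_i only; the keystream is unaffected. Decrypting the received ciphertext:
P[1]: S = E(K, 7) = 1; A ⊕ 1 = B.
P[2]: S = E(K, 1) = 7; B ⊕ 7 = C.
P[3]: S = E(K, 7) = 1; D ⊕ 1 = C.
Blocks that differ from the original plaintext: P[1].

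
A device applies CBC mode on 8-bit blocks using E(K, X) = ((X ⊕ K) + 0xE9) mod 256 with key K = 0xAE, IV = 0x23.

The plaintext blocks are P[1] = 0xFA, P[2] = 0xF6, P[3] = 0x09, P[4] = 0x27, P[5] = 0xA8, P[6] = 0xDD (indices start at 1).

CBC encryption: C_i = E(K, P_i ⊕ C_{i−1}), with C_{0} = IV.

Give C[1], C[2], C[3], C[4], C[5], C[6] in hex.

C[1]: P[1] ⊕ 0x23 = 0xD9; E(K, 0xD9) = 0x60.
C[2]: P[2] ⊕ 0x60 = 0x96; E(K, 0x96) = 0x21.
C[3]: P[3] ⊕ 0x21 = 0x28; E(K, 0x28) = 0x6F.
C[4]: P[4] ⊕ 0x6F = 0x48; E(K, 0x48) = 0xCF.
C[5]: P[5] ⊕ 0xCF = 0x67; E(K, 0x67) = 0xB2.
C[6]: P[6] ⊕ 0xB2 = 0x6F; E(K, 0x6F) = 0xAA.

C[1] = 0x60, C[2] = 0x21, C[3] = 0x6F, C[4] = 0xCF, C[5] = 0xB2, C[6] = 0xAA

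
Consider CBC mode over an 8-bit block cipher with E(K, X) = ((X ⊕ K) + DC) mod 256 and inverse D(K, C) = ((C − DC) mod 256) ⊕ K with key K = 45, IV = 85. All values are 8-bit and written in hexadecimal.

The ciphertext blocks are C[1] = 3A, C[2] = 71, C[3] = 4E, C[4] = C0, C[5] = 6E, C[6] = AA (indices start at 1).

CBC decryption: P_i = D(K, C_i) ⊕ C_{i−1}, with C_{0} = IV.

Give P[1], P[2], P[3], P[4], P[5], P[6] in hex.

P[1] = 9E, P[2] = EA, P[3] = 46, P[4] = EF, P[5] = 17, P[6] = E5

P[1]: D(K, 3A) = 1B; 1B ⊕ 85 = 9E.
P[2]: D(K, 71) = D0; D0 ⊕ 3A = EA.
P[3]: D(K, 4E) = 37; 37 ⊕ 71 = 46.
P[4]: D(K, C0) = A1; A1 ⊕ 4E = EF.
P[5]: D(K, 6E) = D7; D7 ⊕ C0 = 17.
P[6]: D(K, AA) = 8B; 8B ⊕ 6E = E5.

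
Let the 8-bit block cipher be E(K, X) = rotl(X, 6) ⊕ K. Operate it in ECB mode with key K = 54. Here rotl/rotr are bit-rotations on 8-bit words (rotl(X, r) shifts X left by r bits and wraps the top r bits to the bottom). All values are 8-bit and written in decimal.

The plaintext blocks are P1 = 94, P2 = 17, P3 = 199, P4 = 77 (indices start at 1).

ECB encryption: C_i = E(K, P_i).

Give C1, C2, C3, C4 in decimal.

C1 = 161, C2 = 114, C3 = 199, C4 = 101

C1: E(K, 94) = 161.
C2: E(K, 17) = 114.
C3: E(K, 199) = 199.
C4: E(K, 77) = 101.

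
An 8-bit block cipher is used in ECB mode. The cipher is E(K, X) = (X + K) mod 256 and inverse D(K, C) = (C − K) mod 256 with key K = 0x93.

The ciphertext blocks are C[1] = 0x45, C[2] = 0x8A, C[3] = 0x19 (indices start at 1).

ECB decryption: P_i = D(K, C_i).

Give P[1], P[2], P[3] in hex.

P[1] = 0xB2, P[2] = 0xF7, P[3] = 0x86

P[1]: D(K, 0x45) = 0xB2.
P[2]: D(K, 0x8A) = 0xF7.
P[3]: D(K, 0x19) = 0x86.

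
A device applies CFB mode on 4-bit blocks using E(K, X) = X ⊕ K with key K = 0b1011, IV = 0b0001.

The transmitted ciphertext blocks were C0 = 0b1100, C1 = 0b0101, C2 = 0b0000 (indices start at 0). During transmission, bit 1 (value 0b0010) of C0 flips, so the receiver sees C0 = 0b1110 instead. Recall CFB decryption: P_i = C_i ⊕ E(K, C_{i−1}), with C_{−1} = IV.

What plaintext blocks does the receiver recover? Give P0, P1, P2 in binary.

P0 = 0b0100, P1 = 0b0000, P2 = 0b1110

Only C0 changed, to 0b1110. In CFB, a change in C_i flips the same bit in P_i and garbles P_{i+1}. Decrypting the received ciphertext:
P0: E(K, 0b0001) = 0b1010; 0b1110 ⊕ 0b1010 = 0b0100.
P1: E(K, 0b1110) = 0b0101; 0b0101 ⊕ 0b0101 = 0b0000.
P2: E(K, 0b0101) = 0b1110; 0b0000 ⊕ 0b1110 = 0b1110.
Blocks that differ from the original plaintext: P0, P1.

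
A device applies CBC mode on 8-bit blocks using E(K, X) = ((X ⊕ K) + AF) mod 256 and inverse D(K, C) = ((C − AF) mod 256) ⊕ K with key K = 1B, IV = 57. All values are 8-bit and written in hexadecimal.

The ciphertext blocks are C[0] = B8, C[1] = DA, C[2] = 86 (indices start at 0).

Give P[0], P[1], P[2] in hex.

CBC decryption: P_i = D(K, C_i) ⊕ C_{i−1}, with C_{−1} = IV.
P[0]: D(K, B8) = 12; 12 ⊕ 57 = 45.
P[1]: D(K, DA) = 30; 30 ⊕ B8 = 88.
P[2]: D(K, 86) = CC; CC ⊕ DA = 16.

P[0] = 45, P[1] = 88, P[2] = 16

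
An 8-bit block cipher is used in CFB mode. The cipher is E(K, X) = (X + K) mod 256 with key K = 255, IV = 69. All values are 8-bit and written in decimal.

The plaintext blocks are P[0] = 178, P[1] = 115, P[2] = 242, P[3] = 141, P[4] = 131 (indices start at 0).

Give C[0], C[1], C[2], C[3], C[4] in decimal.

C[0] = 246, C[1] = 134, C[2] = 119, C[3] = 251, C[4] = 121

CFB encryption: C_i = P_i ⊕ E(K, C_{i−1}), with C_{−1} = IV.
C[0]: E(K, 69) = 68; 178 ⊕ 68 = 246.
C[1]: E(K, 246) = 245; 115 ⊕ 245 = 134.
C[2]: E(K, 134) = 133; 242 ⊕ 133 = 119.
C[3]: E(K, 119) = 118; 141 ⊕ 118 = 251.
C[4]: E(K, 251) = 250; 131 ⊕ 250 = 121.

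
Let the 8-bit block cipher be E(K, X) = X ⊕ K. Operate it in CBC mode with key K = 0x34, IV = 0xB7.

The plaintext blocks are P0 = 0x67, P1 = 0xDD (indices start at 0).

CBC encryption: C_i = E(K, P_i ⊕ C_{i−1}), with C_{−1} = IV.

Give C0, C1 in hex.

C0 = 0xE4, C1 = 0x0D

C0: P0 ⊕ 0xB7 = 0xD0; E(K, 0xD0) = 0xE4.
C1: P1 ⊕ 0xE4 = 0x39; E(K, 0x39) = 0x0D.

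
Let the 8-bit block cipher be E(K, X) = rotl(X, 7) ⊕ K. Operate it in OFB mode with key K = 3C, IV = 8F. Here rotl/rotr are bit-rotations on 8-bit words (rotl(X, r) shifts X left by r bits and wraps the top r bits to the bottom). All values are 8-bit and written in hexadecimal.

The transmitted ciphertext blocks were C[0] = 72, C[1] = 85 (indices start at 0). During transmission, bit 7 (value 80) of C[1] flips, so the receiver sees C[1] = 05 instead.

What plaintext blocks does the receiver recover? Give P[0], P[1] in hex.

P[0] = 89, P[1] = C4

OFB decryption: S_i = E(K, S_{i−1}) with S_{−1} = IV; P_i = C_i ⊕ S_i.
Only C[1] changed, to 05. In OFB, a change in C_i flips the same bit in P_i only; the keystream is unaffected. Decrypting the received ciphertext:
P[0]: S = E(K, 8F) = FB; 72 ⊕ FB = 89.
P[1]: S = E(K, FB) = C1; 05 ⊕ C1 = C4.
Blocks that differ from the original plaintext: P[1].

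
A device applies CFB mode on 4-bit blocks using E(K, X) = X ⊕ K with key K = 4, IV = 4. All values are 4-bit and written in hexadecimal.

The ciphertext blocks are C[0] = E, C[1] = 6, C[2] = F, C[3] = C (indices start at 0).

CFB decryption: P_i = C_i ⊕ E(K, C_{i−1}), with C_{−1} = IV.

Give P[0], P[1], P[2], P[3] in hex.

P[0] = E, P[1] = C, P[2] = D, P[3] = 7

P[0]: E(K, 4) = 0; E ⊕ 0 = E.
P[1]: E(K, E) = A; 6 ⊕ A = C.
P[2]: E(K, 6) = 2; F ⊕ 2 = D.
P[3]: E(K, F) = B; C ⊕ B = 7.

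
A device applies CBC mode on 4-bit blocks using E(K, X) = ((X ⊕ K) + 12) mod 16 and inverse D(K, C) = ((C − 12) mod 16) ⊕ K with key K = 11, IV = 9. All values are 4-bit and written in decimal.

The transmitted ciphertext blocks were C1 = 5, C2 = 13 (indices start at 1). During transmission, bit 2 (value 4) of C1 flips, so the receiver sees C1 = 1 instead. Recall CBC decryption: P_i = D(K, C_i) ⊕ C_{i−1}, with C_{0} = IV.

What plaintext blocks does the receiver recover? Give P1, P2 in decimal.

P1 = 7, P2 = 11

Only C1 changed, to 1. In CBC, a change in C_i garbles P_i and flips the same bit in P_{i+1}. Decrypting the received ciphertext:
P1: D(K, 1) = 14; 14 ⊕ 9 = 7.
P2: D(K, 13) = 10; 10 ⊕ 1 = 11.
Blocks that differ from the original plaintext: P1, P2.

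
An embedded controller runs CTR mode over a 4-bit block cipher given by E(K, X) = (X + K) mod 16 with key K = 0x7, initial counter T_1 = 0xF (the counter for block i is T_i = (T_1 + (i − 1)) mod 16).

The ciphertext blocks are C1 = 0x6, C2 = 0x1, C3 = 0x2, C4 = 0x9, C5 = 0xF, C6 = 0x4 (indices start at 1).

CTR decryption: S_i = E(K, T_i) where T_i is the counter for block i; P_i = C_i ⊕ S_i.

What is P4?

P4 = 0x0

P4: T = 0x2, S = E(K, T) = 0x9; 0x9 ⊕ 0x9 = 0x0.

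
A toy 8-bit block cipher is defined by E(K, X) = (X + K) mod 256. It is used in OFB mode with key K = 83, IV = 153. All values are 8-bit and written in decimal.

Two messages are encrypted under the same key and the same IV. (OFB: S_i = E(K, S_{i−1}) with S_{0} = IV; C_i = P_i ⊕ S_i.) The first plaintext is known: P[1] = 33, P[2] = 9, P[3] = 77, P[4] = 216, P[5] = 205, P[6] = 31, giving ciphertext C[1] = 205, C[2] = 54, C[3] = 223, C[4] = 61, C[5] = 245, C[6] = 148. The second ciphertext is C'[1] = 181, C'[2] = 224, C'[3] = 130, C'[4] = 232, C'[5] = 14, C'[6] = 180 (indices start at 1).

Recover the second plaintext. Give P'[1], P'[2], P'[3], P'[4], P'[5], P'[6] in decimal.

P'[1] = 89, P'[2] = 223, P'[3] = 16, P'[4] = 13, P'[5] = 54, P'[6] = 63

In OFB with a reused IV, both messages share the same keystream S_i, so C_i ⊕ C'_i = P_i ⊕ P'_i and thus P'_i = P_i ⊕ C_i ⊕ C'_i.
P'[1]: 33 ⊕ 205 ⊕ 181 = 89.
P'[2]: 9 ⊕ 54 ⊕ 224 = 223.
P'[3]: 77 ⊕ 223 ⊕ 130 = 16.
P'[4]: 216 ⊕ 61 ⊕ 232 = 13.
P'[5]: 205 ⊕ 245 ⊕ 14 = 54.
P'[6]: 31 ⊕ 148 ⊕ 180 = 63.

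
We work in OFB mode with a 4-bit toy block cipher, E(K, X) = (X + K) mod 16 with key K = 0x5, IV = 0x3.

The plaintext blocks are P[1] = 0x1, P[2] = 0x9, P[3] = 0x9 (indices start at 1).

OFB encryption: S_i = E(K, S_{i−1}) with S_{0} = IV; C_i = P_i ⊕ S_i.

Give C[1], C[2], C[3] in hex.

C[1] = 0x9, C[2] = 0x4, C[3] = 0xB

C[1]: S = E(K, 0x3) = 0x8; 0x1 ⊕ 0x8 = 0x9.
C[2]: S = E(K, 0x8) = 0xD; 0x9 ⊕ 0xD = 0x4.
C[3]: S = E(K, 0xD) = 0x2; 0x9 ⊕ 0x2 = 0xB.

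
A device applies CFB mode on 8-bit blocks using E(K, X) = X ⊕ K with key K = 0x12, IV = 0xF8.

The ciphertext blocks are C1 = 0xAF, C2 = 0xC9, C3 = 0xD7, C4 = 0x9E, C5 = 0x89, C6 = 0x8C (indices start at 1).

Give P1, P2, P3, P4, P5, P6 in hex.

CFB decryption: P_i = C_i ⊕ E(K, C_{i−1}), with C_{0} = IV.
P1: E(K, 0xF8) = 0xEA; 0xAF ⊕ 0xEA = 0x45.
P2: E(K, 0xAF) = 0xBD; 0xC9 ⊕ 0xBD = 0x74.
P3: E(K, 0xC9) = 0xDB; 0xD7 ⊕ 0xDB = 0x0C.
P4: E(K, 0xD7) = 0xC5; 0x9E ⊕ 0xC5 = 0x5B.
P5: E(K, 0x9E) = 0x8C; 0x89 ⊕ 0x8C = 0x05.
P6: E(K, 0x89) = 0x9B; 0x8C ⊕ 0x9B = 0x17.

P1 = 0x45, P2 = 0x74, P3 = 0x0C, P4 = 0x5B, P5 = 0x05, P6 = 0x17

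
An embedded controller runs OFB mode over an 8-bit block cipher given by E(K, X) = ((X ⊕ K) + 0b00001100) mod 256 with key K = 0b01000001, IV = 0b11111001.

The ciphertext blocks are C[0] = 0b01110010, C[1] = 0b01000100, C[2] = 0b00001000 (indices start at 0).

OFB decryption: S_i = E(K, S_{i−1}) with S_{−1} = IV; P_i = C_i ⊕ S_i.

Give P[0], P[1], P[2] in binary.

P[0] = 0b10110110, P[1] = 0b11010101, P[2] = 0b11010100

P[0]: S = E(K, 0b11111001) = 0b11000100; 0b01110010 ⊕ 0b11000100 = 0b10110110.
P[1]: S = E(K, 0b11000100) = 0b10010001; 0b01000100 ⊕ 0b10010001 = 0b11010101.
P[2]: S = E(K, 0b10010001) = 0b11011100; 0b00001000 ⊕ 0b11011100 = 0b11010100.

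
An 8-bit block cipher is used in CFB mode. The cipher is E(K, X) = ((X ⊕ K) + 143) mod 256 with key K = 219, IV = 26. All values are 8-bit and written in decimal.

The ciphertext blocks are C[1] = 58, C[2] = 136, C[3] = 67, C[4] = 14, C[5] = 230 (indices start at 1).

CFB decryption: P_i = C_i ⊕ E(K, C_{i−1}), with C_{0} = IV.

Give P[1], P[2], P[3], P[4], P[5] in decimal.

P[1]: E(K, 26) = 80; 58 ⊕ 80 = 106.
P[2]: E(K, 58) = 112; 136 ⊕ 112 = 248.
P[3]: E(K, 136) = 226; 67 ⊕ 226 = 161.
P[4]: E(K, 67) = 39; 14 ⊕ 39 = 41.
P[5]: E(K, 14) = 100; 230 ⊕ 100 = 130.

P[1] = 106, P[2] = 248, P[3] = 161, P[4] = 41, P[5] = 130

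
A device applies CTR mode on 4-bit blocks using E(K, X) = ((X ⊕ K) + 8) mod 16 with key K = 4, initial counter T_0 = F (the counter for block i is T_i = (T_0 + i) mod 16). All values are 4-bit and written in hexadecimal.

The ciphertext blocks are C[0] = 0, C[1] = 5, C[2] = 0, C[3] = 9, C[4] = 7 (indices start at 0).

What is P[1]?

P[1] = 9

CTR decryption: S_i = E(K, T_i) where T_i is the counter for block i; P_i = C_i ⊕ S_i.
P[1]: T = 0, S = E(K, T) = C; 5 ⊕ C = 9.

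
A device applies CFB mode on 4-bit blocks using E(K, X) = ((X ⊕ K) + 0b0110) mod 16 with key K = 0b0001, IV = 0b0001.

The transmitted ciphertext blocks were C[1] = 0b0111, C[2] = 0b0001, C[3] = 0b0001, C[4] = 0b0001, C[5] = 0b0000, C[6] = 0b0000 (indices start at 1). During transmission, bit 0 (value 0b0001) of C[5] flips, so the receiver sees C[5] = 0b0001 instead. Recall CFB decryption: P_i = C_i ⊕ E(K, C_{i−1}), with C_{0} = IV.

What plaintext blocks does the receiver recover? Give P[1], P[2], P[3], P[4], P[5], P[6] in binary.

P[1] = 0b0001, P[2] = 0b1101, P[3] = 0b0111, P[4] = 0b0111, P[5] = 0b0111, P[6] = 0b0110

Only C[5] changed, to 0b0001. In CFB, a change in C_i flips the same bit in P_i and garbles P_{i+1}. Decrypting the received ciphertext:
P[1]: E(K, 0b0001) = 0b0110; 0b0111 ⊕ 0b0110 = 0b0001.
P[2]: E(K, 0b0111) = 0b1100; 0b0001 ⊕ 0b1100 = 0b1101.
P[3]: E(K, 0b0001) = 0b0110; 0b0001 ⊕ 0b0110 = 0b0111.
P[4]: E(K, 0b0001) = 0b0110; 0b0001 ⊕ 0b0110 = 0b0111.
P[5]: E(K, 0b0001) = 0b0110; 0b0001 ⊕ 0b0110 = 0b0111.
P[6]: E(K, 0b0001) = 0b0110; 0b0000 ⊕ 0b0110 = 0b0110.
Blocks that differ from the original plaintext: P[5], P[6].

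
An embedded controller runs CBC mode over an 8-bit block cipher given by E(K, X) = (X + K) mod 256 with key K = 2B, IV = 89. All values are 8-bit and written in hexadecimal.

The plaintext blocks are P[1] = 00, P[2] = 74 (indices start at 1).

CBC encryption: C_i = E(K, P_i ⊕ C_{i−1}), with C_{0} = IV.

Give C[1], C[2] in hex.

C[1] = B4, C[2] = EB

C[1]: P[1] ⊕ 89 = 89; E(K, 89) = B4.
C[2]: P[2] ⊕ B4 = C0; E(K, C0) = EB.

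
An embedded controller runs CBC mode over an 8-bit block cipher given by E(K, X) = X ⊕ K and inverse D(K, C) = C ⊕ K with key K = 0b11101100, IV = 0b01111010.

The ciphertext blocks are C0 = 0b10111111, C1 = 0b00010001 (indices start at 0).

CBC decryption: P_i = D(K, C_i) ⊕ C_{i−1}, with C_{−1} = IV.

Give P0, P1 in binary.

P0 = 0b00101001, P1 = 0b01000010

P0: D(K, 0b10111111) = 0b01010011; 0b01010011 ⊕ 0b01111010 = 0b00101001.
P1: D(K, 0b00010001) = 0b11111101; 0b11111101 ⊕ 0b10111111 = 0b01000010.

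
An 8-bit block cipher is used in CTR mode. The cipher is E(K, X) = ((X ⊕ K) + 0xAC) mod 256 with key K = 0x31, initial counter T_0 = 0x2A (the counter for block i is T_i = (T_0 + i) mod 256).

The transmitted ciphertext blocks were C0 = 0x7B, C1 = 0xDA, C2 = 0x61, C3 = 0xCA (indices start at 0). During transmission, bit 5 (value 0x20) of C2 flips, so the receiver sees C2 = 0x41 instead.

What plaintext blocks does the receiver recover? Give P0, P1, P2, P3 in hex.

CTR decryption: S_i = E(K, T_i) where T_i is the counter for block i; P_i = C_i ⊕ S_i.
Only C2 changed, to 0x41. In CTR, a change in C_i flips the same bit in P_i only; the keystream is unaffected. Decrypting the received ciphertext:
P0: T = 0x2A, S = E(K, T) = 0xC7; 0x7B ⊕ 0xC7 = 0xBC.
P1: T = 0x2B, S = E(K, T) = 0xC6; 0xDA ⊕ 0xC6 = 0x1C.
P2: T = 0x2C, S = E(K, T) = 0xC9; 0x41 ⊕ 0xC9 = 0x88.
P3: T = 0x2D, S = E(K, T) = 0xC8; 0xCA ⊕ 0xC8 = 0x02.
Blocks that differ from the original plaintext: P2.

P0 = 0xBC, P1 = 0x1C, P2 = 0x88, P3 = 0x02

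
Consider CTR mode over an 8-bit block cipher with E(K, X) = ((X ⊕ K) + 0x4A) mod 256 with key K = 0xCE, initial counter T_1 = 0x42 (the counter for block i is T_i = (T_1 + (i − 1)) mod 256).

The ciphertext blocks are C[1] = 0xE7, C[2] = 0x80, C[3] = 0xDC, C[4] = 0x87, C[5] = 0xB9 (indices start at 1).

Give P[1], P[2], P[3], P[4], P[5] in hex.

CTR decryption: S_i = E(K, T_i) where T_i is the counter for block i; P_i = C_i ⊕ S_i.
P[1]: T = 0x42, S = E(K, T) = 0xD6; 0xE7 ⊕ 0xD6 = 0x31.
P[2]: T = 0x43, S = E(K, T) = 0xD7; 0x80 ⊕ 0xD7 = 0x57.
P[3]: T = 0x44, S = E(K, T) = 0xD4; 0xDC ⊕ 0xD4 = 0x08.
P[4]: T = 0x45, S = E(K, T) = 0xD5; 0x87 ⊕ 0xD5 = 0x52.
P[5]: T = 0x46, S = E(K, T) = 0xD2; 0xB9 ⊕ 0xD2 = 0x6B.

P[1] = 0x31, P[2] = 0x57, P[3] = 0x08, P[4] = 0x52, P[5] = 0x6B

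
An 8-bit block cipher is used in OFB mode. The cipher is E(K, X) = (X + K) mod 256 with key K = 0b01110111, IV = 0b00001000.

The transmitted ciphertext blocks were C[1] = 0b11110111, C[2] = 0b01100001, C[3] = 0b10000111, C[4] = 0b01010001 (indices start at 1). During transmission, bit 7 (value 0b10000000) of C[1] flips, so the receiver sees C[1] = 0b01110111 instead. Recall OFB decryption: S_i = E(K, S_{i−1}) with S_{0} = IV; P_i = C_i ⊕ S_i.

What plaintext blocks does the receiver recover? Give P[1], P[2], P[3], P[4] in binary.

P[1] = 0b00001000, P[2] = 0b10010111, P[3] = 0b11101010, P[4] = 0b10110101

Only C[1] changed, to 0b01110111. In OFB, a change in C_i flips the same bit in P_i only; the keystream is unaffected. Decrypting the received ciphertext:
P[1]: S = E(K, 0b00001000) = 0b01111111; 0b01110111 ⊕ 0b01111111 = 0b00001000.
P[2]: S = E(K, 0b01111111) = 0b11110110; 0b01100001 ⊕ 0b11110110 = 0b10010111.
P[3]: S = E(K, 0b11110110) = 0b01101101; 0b10000111 ⊕ 0b01101101 = 0b11101010.
P[4]: S = E(K, 0b01101101) = 0b11100100; 0b01010001 ⊕ 0b11100100 = 0b10110101.
Blocks that differ from the original plaintext: P[1].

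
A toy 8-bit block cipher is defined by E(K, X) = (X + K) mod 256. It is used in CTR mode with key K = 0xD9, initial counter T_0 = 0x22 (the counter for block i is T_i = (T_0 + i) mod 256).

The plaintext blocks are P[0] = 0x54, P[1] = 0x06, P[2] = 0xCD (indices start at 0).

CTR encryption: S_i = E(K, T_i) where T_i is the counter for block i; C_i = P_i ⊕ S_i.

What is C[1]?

C[0]: T = 0x22, S = E(K, T) = 0xFB; 0x54 ⊕ 0xFB = 0xAF.
C[1]: T = 0x23, S = E(K, T) = 0xFC; 0x06 ⊕ 0xFC = 0xFA.

C[1] = 0xFA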